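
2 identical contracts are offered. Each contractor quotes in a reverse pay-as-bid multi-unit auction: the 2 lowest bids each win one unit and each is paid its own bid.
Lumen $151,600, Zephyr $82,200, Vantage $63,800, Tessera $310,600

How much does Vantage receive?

Vantage is paid $63,800

Sorting: 63,800 (Vantage), 82,200 (Zephyr), 151,600 (Lumen), 310,600 (Tessera)
Winners (2 units): Vantage, Zephyr.
Vantage wins → own bid $63,800.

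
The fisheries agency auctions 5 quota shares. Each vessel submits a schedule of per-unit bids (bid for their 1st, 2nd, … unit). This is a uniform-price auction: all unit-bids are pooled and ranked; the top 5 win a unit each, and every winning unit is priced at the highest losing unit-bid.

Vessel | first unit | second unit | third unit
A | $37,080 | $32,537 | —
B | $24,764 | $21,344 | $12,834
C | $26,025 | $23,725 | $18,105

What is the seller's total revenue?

Merging the schedules and taking the best 5: 37,080 (A-1), 32,537 (A-2), 26,025 (C-1), 24,764 (B-1), 23,725 (C-2)
The (k+1)-th unit-bid is $21,344.
Allocation: A 2, B 1, C 2. Every unit priced at $21,344.
Revenue = 5 × 21,344 = $106,720.

Total revenue: $106,720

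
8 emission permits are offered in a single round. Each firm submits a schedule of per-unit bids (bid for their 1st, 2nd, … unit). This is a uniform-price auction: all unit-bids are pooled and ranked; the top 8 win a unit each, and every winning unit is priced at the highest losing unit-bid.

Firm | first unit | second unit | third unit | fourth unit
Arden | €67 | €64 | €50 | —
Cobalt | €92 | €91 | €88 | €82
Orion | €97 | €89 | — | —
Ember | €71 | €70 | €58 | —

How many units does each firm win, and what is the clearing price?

All unit-bids, highest first — top 8: 97 (Orion-1), 92 (Cobalt-1), 91 (Cobalt-2), 89 (Orion-2), 88 (Cobalt-3), 82 (Cobalt-4), 71 (Ember-1), 70 (Ember-2)
Highest rejected unit-bid = €67.
Allocation: Cobalt 4, Ember 2, Orion 2.

Cobalt 4, Ember 2, Orion 2; clearing price €67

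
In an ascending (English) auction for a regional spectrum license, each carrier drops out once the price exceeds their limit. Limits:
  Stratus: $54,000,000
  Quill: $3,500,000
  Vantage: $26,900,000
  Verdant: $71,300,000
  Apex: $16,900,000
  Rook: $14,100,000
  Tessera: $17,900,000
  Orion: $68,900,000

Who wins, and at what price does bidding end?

Limits ranked: 71,300,000 (Verdant) > 68,900,000 (Orion) > 54,000,000 (Stratus) > 26,900,000 (Vantage) > 17,900,000 (Tessera) > 16,900,000 (Apex) > …
Once the price passes $68,900,000, only Verdant is left; the hammer falls at Orion's limit of $68,900,000.

Verdant wins at $68,900,000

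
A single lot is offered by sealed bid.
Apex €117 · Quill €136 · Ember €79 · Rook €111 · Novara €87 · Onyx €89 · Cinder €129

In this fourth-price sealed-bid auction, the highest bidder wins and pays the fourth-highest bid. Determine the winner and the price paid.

Quill pays €111

Bids in order: 136 (Quill) > 129 (Cinder) > 117 (Apex) > 111 (Rook) > 89 (Onyx) > 87 (Novara) > …
Quill wins; payment is bid #4 in the ranking = €111.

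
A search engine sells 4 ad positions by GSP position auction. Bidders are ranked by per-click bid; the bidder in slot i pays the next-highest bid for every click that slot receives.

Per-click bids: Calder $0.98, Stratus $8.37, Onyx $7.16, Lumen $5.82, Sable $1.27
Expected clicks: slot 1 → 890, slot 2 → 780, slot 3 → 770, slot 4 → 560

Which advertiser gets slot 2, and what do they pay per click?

Per-click bids in order: $8.37 (Stratus) > $7.16 (Onyx) > $5.82 (Lumen) > $1.27 (Sable) > $0.98 (Calder)
Slot 2 goes to the second-ranked bidder, Onyx, who pays the next bid down: $5.82/click.

Onyx; $5.82 per click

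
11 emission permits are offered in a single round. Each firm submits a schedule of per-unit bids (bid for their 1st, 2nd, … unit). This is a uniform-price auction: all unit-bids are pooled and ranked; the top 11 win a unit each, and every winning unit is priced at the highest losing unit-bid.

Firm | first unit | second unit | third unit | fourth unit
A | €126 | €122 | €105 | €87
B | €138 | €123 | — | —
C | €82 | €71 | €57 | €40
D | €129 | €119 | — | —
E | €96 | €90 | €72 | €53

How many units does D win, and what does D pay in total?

All unit-bids, highest first — top 11: 138 (B-1), 129 (D-1), 126 (A-1), 123 (B-2), 122 (A-2), 119 (D-2), 105 (A-3), 96 (E-1), 90 (E-2), 87 (A-4), 82 (C-1)
The (k+1)-th unit-bid is €72.
D wins 2 unit(s) at €72 each.

D: 2 units, pays €144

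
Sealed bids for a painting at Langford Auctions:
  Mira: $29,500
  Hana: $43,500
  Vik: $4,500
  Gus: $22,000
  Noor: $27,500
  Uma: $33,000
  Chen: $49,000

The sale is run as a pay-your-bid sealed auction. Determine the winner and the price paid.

Chen pays $49,000

Sorting bids: 49,000 (Chen) > 43,500 (Hana) > 33,000 (Uma) > 29,500 (Mira) > 27,500 (Noor) > 22,000 (Gus) > …
First-price: Chen pays what they bid, $49,000.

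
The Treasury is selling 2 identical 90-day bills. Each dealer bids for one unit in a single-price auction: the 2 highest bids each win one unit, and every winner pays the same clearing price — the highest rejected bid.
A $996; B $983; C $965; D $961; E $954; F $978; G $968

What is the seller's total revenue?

Total revenue: $1,956

Ordering the bids: 996 (A), 983 (B), 978 (F), 968 (G), …
Winners (2 units): A, B.
Clearing price = highest rejected bid = $978.
Total revenue = 2 × $978 = $1,956.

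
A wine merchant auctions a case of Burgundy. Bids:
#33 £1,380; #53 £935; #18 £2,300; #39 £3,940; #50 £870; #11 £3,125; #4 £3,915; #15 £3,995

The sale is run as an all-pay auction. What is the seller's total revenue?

All-pay auction: the highest bidder wins the item, but every bidder pays their own bid.
Sorting bids: 3,995 (#15) > 3,940 (#39) > 3,915 (#4) > 3,125 (#11) > 2,300 (#18) > 1,380 (#33) > …
#15 wins with the top bid; all bids are sunk regardless.
Every bidder forfeits their bid regardless of winning.
Revenue = 1,380 + 935 + 2,300 + 3,940 + 870 + 3,125 + 3,915 + 3,995 = £20,460.

Total revenue: £20,460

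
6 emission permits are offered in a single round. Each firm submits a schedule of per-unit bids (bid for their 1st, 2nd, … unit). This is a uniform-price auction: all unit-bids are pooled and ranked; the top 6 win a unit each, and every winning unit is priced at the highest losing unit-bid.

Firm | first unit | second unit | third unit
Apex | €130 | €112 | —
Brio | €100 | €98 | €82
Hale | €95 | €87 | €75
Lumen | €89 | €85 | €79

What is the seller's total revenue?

Merging the schedules and taking the best 6: 130 (Apex-1), 112 (Apex-2), 100 (Brio-1), 98 (Brio-2), 95 (Hale-1), 89 (Lumen-1)
First bid not allocated: €87.
Allocation: Apex 2, Brio 2, Hale 1, Lumen 1. Every unit priced at €87.
Revenue = 6 × 87 = €522.

Total revenue: €522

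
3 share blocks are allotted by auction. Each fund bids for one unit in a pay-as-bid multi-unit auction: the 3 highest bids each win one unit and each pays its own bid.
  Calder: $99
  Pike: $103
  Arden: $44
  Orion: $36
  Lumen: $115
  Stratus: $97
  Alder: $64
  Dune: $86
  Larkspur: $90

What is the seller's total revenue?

Total revenue: $317

Sorting: 115 (Lumen), 103 (Pike), 99 (Calder), 97 (Stratus), 90 (Larkspur), …
Winners (3 units): Lumen, Pike, Calder.
Total revenue = 115 + 103 + 99 = $317.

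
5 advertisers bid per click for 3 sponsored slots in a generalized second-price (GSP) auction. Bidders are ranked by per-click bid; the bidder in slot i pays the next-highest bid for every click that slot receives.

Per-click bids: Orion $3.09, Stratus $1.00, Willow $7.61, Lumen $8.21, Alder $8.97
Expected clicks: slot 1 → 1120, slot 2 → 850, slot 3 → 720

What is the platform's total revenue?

Total revenue: $17888.50

Ranked by bid: $8.97 (Alder) > $8.21 (Lumen) > $7.61 (Willow) > $3.09 (Orion) > …
Slot 1: Alder pays $8.21 × 1120 = $9195.20
Slot 2: Lumen pays $7.61 × 850 = $6468.50
Slot 3: Willow pays $3.09 × 720 = $2224.80
Total = $17888.50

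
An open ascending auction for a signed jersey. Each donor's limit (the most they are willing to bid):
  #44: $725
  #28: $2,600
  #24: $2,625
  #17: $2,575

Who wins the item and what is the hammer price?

Rule: the price rises until one bidder remains; the winner pays the price at which the last rival dropped out.
Limits in order: 2,625 (#24) > 2,600 (#28) > 2,575 (#17) > 725 (#44)
Once the price passes $2,600, only #24 is left; the hammer falls at #28's limit of $2,600.

#24 wins at $2,600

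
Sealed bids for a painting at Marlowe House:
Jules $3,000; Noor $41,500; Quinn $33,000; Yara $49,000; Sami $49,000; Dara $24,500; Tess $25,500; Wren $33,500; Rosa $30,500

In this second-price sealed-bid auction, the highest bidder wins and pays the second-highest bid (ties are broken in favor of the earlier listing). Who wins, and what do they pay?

Bids in order: 49,000 (Yara) > 49,000 (Sami) > 41,500 (Noor) > 33,500 (Wren) > 33,000 (Quinn) > 30,500 (Rosa) > …
Yara and Sami tie at $49,000; tie-break gives it to Yara.
Yara is highest; pays the second-highest bid, $49,000.

Yara pays $49,000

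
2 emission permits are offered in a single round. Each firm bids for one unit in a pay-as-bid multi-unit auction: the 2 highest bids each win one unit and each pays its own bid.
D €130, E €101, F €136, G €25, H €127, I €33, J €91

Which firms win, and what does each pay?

F €136, D €130

Bids ranked high→low: 136 (F), 130 (D), 127 (H), 101 (E), …
Winners (2 units): F, D.
Each winner pays its own bid: F €136, D €130.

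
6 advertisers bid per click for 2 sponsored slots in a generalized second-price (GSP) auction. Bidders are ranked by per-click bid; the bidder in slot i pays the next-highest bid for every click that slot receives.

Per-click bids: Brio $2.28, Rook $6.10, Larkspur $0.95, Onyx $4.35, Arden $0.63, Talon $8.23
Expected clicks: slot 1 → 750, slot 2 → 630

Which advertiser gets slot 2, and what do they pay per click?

Rook; $4.35 per click

Ranked by bid: $8.23 (Talon) > $6.10 (Rook) > $4.35 (Onyx) > …
Slot 2 goes to the second-ranked bidder, Rook, who pays the next bid down: $4.35/click.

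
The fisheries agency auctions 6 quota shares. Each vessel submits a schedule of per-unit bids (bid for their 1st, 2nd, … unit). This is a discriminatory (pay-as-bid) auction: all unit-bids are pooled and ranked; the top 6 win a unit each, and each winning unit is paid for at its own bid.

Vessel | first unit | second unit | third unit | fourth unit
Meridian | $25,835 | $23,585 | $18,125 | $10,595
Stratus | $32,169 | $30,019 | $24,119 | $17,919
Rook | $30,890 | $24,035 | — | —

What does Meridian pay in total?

All unit-bids, highest first — top 6: 32,169 (Stratus-1), 30,890 (Rook-1), 30,019 (Stratus-2), 25,835 (Meridian-1), 24,119 (Stratus-3), 24,035 (Rook-2)
Next rejected bid: $23,585 (not a price — pay-as-bid).
Meridian's winning unit-bids: 25,835 = $25,835.

Meridian pays $25,835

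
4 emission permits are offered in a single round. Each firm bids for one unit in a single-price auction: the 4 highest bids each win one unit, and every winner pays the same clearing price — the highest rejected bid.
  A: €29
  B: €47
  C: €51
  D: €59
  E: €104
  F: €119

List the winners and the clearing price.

Bids ranked high→low: 119 (F), 104 (E), 59 (D), 51 (C), 47 (B), 29 (A)
Winners (4 units): F, E, D, C.
Clearing price = highest rejected bid = €47.

F, E, D, C; each pays €47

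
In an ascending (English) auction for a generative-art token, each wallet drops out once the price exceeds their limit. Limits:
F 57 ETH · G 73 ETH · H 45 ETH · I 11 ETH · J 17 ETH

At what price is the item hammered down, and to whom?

Limits ranked: 73 (G) > 57 (F) > 45 (H) > 17 (J) > 11 (I)
Bidding ends when F exits at 57 ETH; G takes it.

G wins at 57 ETH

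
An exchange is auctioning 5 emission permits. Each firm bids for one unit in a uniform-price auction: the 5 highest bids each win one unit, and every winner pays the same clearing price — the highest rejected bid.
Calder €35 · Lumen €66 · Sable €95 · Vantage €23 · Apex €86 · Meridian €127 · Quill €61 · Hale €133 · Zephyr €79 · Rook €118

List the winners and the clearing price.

Ordering the bids: 133 (Hale), 127 (Meridian), 118 (Rook), 95 (Sable), 86 (Apex), 79 (Zephyr), 66 (Lumen), …
The 5 highest are Hale, Meridian, Rook, Sable, Apex.
First losing bid is Zephyr's €79, which sets the uniform price.

Hale, Meridian, Rook, Sable, Apex; each pays €79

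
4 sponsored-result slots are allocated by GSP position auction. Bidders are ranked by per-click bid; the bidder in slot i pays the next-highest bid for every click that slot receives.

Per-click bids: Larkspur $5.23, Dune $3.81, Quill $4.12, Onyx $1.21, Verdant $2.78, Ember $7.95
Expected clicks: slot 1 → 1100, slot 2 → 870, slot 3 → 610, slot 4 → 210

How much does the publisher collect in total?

Total revenue: $12245.30

Ranked by bid: $7.95 (Ember) > $5.23 (Larkspur) > $4.12 (Quill) > $3.81 (Dune) > $2.78 (Verdant) > …
Slot 1: Ember pays $5.23 × 1100 = $5753.00
Slot 2: Larkspur pays $4.12 × 870 = $3584.40
Slot 3: Quill pays $3.81 × 610 = $2324.10
Slot 4: Dune pays $2.78 × 210 = $583.80
Total = $12245.30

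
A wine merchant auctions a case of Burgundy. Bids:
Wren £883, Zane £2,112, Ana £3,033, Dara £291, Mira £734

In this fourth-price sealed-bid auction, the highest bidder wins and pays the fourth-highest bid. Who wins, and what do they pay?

Sorting bids: 3,033 (Ana) > 2,112 (Zane) > 883 (Wren) > 734 (Mira) > 291 (Dara)
Ana wins; payment is bid #4 in the ranking = £734.

Ana pays £734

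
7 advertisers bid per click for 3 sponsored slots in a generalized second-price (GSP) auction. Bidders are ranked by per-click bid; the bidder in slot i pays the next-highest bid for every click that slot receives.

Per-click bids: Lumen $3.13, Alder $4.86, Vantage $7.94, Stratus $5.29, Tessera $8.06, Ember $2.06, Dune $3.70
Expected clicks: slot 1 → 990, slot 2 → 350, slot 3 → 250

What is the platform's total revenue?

Total revenue: $10927.10

Sorting advertisers: $8.06 (Tessera) > $7.94 (Vantage) > $5.29 (Stratus) > $4.86 (Alder) > …
Slot 1: Tessera pays $7.94 × 990 = $7860.60
Slot 2: Vantage pays $5.29 × 350 = $1851.50
Slot 3: Stratus pays $4.86 × 250 = $1215.00
Total = $10927.10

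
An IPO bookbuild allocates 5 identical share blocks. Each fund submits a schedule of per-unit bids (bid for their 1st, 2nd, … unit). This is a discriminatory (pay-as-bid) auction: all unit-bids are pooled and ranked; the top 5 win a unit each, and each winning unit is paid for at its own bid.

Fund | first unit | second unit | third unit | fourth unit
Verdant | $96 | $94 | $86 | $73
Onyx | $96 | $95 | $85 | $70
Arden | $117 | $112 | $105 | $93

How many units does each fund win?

Arden 3, Onyx 1, Verdant 1

Pooled unit-bids ranked (top 5): 117 (Arden-1), 112 (Arden-2), 105 (Arden-3), 96 (Verdant-1), 96 (Onyx-1)
Next rejected bid: $95 (not a price — pay-as-bid).
Allocation: Arden 3, Onyx 1, Verdant 1.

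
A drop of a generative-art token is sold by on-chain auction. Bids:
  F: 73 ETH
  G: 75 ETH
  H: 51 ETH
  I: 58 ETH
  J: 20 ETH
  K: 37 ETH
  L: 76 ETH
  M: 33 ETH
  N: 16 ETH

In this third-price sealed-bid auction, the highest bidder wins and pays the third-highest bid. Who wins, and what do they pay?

Third-price sealed-bid auction: the highest bidder wins and pays the third-highest bid.
Bids ranked: 76 (L) > 75 (G) > 73 (F) > 58 (I) > 51 (H) > 37 (K) > …
L wins; payment is bid #3 in the ranking = 73 ETH.

L pays 73 ETH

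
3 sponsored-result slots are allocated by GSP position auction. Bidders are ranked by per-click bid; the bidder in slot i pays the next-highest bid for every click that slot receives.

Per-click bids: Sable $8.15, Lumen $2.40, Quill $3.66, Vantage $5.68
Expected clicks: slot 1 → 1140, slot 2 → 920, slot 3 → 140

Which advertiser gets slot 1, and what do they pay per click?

Ranked by bid: $8.15 (Sable) > $5.68 (Vantage) > $3.66 (Quill) > $2.40 (Lumen)
Slot 1 goes to the first-ranked bidder, Sable, who pays the next bid down: $5.68/click.

Sable; $5.68 per click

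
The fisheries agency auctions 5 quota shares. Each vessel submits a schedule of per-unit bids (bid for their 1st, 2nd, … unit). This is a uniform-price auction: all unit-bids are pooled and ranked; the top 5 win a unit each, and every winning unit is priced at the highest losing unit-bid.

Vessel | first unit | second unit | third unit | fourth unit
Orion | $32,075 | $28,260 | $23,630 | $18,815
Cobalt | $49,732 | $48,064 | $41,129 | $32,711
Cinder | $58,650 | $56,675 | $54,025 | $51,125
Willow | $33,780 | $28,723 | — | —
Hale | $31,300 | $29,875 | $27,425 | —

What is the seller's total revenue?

Total revenue: $240,320

Pooled unit-bids ranked (top 5): 58,650 (Cinder-1), 56,675 (Cinder-2), 54,025 (Cinder-3), 51,125 (Cinder-4), 49,732 (Cobalt-1)
First bid not allocated: $48,064.
Allocation: Cinder 4, Cobalt 1. Every unit priced at $48,064.
Revenue = 5 × 48,064 = $240,320.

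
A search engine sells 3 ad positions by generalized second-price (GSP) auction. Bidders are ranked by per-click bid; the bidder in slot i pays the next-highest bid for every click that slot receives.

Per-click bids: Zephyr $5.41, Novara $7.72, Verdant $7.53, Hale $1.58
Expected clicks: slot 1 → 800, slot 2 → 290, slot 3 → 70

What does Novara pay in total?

Novara pays $6024.00

Ranked by bid: $7.72 (Novara) > $7.53 (Verdant) > $5.41 (Zephyr) > $1.58 (Hale)
Novara holds slot 1 → pays next bid $7.53 × 800 clicks = $6024.00.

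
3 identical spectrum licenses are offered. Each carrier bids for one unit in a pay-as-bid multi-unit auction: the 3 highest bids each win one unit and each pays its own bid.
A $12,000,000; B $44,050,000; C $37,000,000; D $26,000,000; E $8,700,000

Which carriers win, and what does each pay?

Sorting: 44,050,000 (B), 37,000,000 (C), 26,000,000 (D), 12,000,000 (A), 8,700,000 (E)
Top 3: B, C, D.
Each winner pays its own bid: B $44,050,000, C $37,000,000, D $26,000,000.

B $44,050,000, C $37,000,000, D $26,000,000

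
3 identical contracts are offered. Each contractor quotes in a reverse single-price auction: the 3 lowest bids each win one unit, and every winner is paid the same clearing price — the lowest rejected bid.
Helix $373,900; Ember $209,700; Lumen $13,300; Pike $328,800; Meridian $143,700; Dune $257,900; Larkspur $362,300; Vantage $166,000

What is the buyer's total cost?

Bids ranked low→high: 13,300 (Lumen), 143,700 (Meridian), 166,000 (Vantage), 209,700 (Ember), 257,900 (Dune), …
Lowest 3: Lumen, Meridian, Vantage.
Lowest unsuccessful bid: $209,700 → clearing price.
Total cost = 3 × $209,700 = $629,100.

Total cost: $629,100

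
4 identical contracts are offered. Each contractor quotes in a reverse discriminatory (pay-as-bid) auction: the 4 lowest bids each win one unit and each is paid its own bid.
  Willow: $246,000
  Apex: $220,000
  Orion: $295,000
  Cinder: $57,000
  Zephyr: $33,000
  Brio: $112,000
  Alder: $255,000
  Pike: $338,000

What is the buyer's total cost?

Ordering the bids: 33,000 (Zephyr), 57,000 (Cinder), 112,000 (Brio), 220,000 (Apex), 246,000 (Willow), 255,000 (Alder), …
Lowest 4: Zephyr, Cinder, Brio, Apex.
Total cost = 33,000 + 57,000 + 112,000 + 220,000 = $422,000.

Total cost: $422,000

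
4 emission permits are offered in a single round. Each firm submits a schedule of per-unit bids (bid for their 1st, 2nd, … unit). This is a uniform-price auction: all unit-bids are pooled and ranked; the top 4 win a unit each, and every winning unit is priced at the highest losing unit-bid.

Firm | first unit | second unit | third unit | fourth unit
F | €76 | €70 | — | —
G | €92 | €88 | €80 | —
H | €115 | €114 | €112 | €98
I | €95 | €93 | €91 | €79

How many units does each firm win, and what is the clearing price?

H 4; clearing price €95

Merging the schedules and taking the best 4: 115 (H-1), 114 (H-2), 112 (H-3), 98 (H-4)
First bid not allocated: €95.
Allocation: H 4.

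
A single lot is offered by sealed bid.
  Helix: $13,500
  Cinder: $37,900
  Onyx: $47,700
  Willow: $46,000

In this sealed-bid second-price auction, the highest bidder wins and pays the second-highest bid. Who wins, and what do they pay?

Sorting bids: 47,700 (Onyx) > 46,000 (Willow) > 37,900 (Cinder) > 13,500 (Helix)
Onyx is highest; pays the second-highest bid, $46,000.

Onyx pays $46,000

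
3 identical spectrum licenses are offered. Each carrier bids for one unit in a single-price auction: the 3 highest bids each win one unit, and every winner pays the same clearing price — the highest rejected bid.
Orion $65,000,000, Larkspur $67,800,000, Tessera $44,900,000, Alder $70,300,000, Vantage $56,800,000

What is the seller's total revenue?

Bids ranked high→low: 70,300,000 (Alder), 67,800,000 (Larkspur), 65,000,000 (Orion), 56,800,000 (Vantage), 44,900,000 (Tessera)
Top 3: Alder, Larkspur, Orion.
First losing bid is Vantage's $56,800,000, which sets the uniform price.
Total revenue = 3 × $56,800,000 = $170,400,000.

Total revenue: $170,400,000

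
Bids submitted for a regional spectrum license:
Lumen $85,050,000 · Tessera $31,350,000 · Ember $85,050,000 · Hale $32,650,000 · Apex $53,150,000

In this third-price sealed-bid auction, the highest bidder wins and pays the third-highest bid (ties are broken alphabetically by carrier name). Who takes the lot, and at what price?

Bids ranked: 85,050,000 (Ember) > 85,050,000 (Lumen) > 53,150,000 (Apex) > 32,650,000 (Hale) > 31,350,000 (Tessera)
Tie at $85,050,000 → Ember wins by tie-break.
Ember is highest; pays the third-highest bid, $53,150,000.

Ember pays $53,150,000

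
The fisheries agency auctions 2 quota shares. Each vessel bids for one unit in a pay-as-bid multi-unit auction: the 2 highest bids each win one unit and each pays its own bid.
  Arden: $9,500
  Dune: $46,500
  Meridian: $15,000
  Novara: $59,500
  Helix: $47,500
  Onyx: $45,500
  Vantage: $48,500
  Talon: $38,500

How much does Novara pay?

Sorting: 59,500 (Novara), 48,500 (Vantage), 47,500 (Helix), 46,500 (Dune), …
The 2 highest are Novara, Vantage.
Novara wins → own bid $59,500.

Novara pays $59,500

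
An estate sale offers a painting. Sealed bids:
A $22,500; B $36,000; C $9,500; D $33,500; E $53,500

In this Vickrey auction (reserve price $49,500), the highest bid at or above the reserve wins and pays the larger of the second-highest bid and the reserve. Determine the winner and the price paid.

E pays $49,500

Bids in order: 53,500 (E) > 36,000 (B) > 33,500 (D) > 22,500 (A) > 9,500 (C)
Highest eligible bid: E at $53,500.
max(second-highest $36,000, reserve $49,500) = $49,500.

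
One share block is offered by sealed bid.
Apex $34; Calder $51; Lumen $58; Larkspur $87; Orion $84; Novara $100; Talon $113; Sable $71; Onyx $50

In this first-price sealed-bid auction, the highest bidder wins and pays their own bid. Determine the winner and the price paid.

Rule: the highest bidder wins and pays their own bid.
Bids in order: 113 (Talon) > 100 (Novara) > 87 (Larkspur) > 84 (Orion) > 71 (Sable) > 58 (Lumen) > …
Talon is highest → pays own bid, $113.

Talon pays $113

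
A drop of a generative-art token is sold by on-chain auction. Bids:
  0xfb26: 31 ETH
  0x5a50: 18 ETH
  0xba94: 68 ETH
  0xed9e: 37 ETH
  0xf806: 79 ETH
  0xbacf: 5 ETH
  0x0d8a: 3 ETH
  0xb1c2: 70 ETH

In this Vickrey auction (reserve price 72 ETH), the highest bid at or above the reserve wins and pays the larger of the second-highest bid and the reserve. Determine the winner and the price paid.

0xf806 pays 72 ETH

Bids ranked: 79 (0xf806) > 70 (0xb1c2) > 68 (0xba94) > 37 (0xed9e) > 31 (0xfb26) > 18 (0x5a50) > …
Highest eligible bid: 0xf806 at 79 ETH.
max(second-highest 70 ETH, reserve 72 ETH) = 72 ETH.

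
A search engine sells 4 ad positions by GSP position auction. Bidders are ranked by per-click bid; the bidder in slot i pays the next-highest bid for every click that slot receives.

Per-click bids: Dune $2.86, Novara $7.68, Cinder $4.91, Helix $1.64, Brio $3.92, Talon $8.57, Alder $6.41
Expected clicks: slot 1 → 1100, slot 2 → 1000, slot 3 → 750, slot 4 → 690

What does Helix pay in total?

Per-click bids in order: $8.57 (Talon) > $7.68 (Novara) > $6.41 (Alder) > $4.91 (Cinder) > $3.92 (Brio) > …
Helix ranks below slot 4 → no slot, pays nothing.

Helix pays $0.00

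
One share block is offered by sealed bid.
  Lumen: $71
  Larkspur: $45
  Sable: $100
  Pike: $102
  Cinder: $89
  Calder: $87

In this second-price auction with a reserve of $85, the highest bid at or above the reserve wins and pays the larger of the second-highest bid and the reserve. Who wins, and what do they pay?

Sorting bids: 102 (Pike) > 100 (Sable) > 89 (Cinder) > 87 (Calder) > 71 (Lumen) > 45 (Larkspur)
Highest eligible bid: Pike at $102.
max(second-highest $100, reserve $85) = $100; the reserve does not bind.

Pike pays $100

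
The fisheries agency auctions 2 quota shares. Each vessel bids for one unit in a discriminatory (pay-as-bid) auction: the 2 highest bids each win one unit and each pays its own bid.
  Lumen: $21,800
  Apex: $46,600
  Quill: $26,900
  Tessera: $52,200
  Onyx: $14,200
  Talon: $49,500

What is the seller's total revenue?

Bids ranked high→low: 52,200 (Tessera), 49,500 (Talon), 46,600 (Apex), 26,900 (Quill), …
Top 2: Tessera, Talon.
Total revenue = 52,200 + 49,500 = $101,700.

Total revenue: $101,700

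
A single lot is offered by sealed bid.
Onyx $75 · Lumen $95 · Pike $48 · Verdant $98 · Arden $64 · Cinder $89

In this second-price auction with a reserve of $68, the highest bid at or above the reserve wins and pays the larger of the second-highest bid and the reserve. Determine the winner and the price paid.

Verdant pays $95

Second-price auction with a reserve of $68: the highest bid at or above the reserve wins and pays the larger of the second-highest bid and the reserve.
Sorting bids: 98 (Verdant) > 95 (Lumen) > 89 (Cinder) > 75 (Onyx) > 64 (Arden) > 48 (Pike)
Highest eligible bid: Verdant at $98.
max(second-highest $95, reserve $68) = $95; the reserve does not bind.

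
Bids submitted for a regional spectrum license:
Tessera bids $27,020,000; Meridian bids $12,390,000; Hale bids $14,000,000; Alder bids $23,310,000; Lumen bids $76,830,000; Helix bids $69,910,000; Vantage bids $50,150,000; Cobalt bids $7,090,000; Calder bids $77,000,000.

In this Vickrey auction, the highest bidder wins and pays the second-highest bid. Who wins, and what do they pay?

Calder pays $76,830,000

Rule: the highest bidder wins and pays the second-highest bid.
Bids in order: 77,000,000 (Calder) > 76,830,000 (Lumen) > 69,910,000 (Helix) > 50,150,000 (Vantage) > 27,020,000 (Tessera) > 23,310,000 (Alder) > …
Calder wins with the highest bid; price is set by the runner-up at $76,830,000.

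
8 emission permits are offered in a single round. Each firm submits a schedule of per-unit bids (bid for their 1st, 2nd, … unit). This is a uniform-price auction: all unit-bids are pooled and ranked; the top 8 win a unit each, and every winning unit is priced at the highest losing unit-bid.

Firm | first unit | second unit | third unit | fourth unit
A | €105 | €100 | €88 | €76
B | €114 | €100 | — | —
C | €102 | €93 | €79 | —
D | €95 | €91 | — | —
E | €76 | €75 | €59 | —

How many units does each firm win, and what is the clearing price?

A 2, B 2, C 2, D 2; clearing price €88

Merging the schedules and taking the best 8: 114 (B-1), 105 (A-1), 102 (C-1), 100 (A-2), 100 (B-2), 95 (D-1), 93 (C-2), 91 (D-2)
First bid not allocated: €88.
Allocation: A 2, B 2, C 2, D 2.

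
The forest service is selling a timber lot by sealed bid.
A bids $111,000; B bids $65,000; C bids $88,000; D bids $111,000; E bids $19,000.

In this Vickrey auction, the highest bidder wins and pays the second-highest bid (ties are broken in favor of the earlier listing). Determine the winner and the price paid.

A pays $111,000

Bids in order: 111,000 (A) > 111,000 (D) > 88,000 (C) > 65,000 (B) > 19,000 (E)
Tie at $111,000 → A wins by tie-break.
A wins with the highest bid; price is set by the runner-up at $111,000.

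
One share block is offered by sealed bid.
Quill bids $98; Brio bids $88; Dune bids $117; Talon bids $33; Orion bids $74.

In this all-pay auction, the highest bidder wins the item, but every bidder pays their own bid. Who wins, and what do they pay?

Dune pays $117

Bids in order: 117 (Dune) > 98 (Quill) > 88 (Brio) > 74 (Orion) > 33 (Talon)
Dune is highest and takes the item; every bidder forfeits their bid.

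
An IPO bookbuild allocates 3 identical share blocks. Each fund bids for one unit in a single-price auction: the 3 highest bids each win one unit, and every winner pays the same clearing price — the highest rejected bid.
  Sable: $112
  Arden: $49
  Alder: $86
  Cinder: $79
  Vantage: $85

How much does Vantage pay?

Bids ranked high→low: 112 (Sable), 86 (Alder), 85 (Vantage), 79 (Cinder), 49 (Arden)
The 3 highest are Sable, Alder, Vantage.
Clearing price = highest rejected bid = $79.
Vantage wins → pays $79.

Vantage pays $79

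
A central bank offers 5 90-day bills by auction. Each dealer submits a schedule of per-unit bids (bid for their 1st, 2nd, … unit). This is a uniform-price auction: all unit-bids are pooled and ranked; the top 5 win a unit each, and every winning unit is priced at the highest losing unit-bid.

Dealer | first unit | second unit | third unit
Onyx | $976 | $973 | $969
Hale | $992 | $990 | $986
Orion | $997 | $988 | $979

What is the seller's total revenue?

Pooled unit-bids ranked (top 5): 997 (Orion-1), 992 (Hale-1), 990 (Hale-2), 988 (Orion-2), 986 (Hale-3)
First bid not allocated: $979.
Allocation: Hale 3, Orion 2. Every unit priced at $979.
Revenue = 5 × 979 = $4,895.

Total revenue: $4,895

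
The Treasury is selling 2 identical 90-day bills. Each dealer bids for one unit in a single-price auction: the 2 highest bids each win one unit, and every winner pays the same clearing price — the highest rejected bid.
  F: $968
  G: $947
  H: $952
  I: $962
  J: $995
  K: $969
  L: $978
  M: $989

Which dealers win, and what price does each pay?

J, M; each pays $978

Ordering the bids: 995 (J), 989 (M), 978 (L), 969 (K), …
Top 2: J, M.
Clearing price = highest rejected bid = $978.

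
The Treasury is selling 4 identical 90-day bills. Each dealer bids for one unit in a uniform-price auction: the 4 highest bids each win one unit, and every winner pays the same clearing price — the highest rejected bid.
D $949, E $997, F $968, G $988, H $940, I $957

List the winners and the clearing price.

E, G, F, I; each pays $949

Ordering the bids: 997 (E), 988 (G), 968 (F), 957 (I), 949 (D), 940 (H)
Top 4: E, G, F, I.
First losing bid is D's $949, which sets the uniform price.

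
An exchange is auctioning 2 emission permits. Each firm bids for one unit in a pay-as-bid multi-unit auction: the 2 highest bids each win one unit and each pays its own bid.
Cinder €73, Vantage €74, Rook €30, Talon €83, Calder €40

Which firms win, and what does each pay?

Talon €83, Vantage €74

Sorting: 83 (Talon), 74 (Vantage), 73 (Cinder), 40 (Calder), …
Top 2: Talon, Vantage.
Each winner pays its own bid: Talon €83, Vantage €74.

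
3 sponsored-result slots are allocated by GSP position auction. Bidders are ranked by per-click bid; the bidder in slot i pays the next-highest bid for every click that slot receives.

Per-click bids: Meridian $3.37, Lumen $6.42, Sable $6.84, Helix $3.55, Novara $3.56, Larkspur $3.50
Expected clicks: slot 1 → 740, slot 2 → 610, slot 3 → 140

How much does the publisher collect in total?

Total revenue: $7419.40

Per-click bids in order: $6.84 (Sable) > $6.42 (Lumen) > $3.56 (Novara) > $3.55 (Helix) > …
Slot 1: Sable pays $6.42 × 740 = $4750.80
Slot 2: Lumen pays $3.56 × 610 = $2171.60
Slot 3: Novara pays $3.55 × 140 = $497.00
Total = $7419.40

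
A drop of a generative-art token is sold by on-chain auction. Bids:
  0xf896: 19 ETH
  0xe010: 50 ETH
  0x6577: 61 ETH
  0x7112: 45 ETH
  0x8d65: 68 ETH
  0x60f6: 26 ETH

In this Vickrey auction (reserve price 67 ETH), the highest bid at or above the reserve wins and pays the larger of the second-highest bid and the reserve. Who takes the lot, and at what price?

Rule: the highest bid at or above the reserve wins and pays the larger of the second-highest bid and the reserve.
Bids in order: 68 (0x8d65) > 61 (0x6577) > 50 (0xe010) > 45 (0x7112) > 26 (0x60f6) > 19 (0xf896)
Highest eligible bid: 0x8d65 at 68 ETH.
Second-highest bid 61 ETH is below the reserve 67 ETH, so the reserve binds → payment 67 ETH.

0x8d65 pays 67 ETH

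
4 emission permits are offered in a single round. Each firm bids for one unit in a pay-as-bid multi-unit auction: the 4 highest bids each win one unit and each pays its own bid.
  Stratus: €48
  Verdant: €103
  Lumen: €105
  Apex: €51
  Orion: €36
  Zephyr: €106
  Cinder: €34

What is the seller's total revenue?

Sorting: 106 (Zephyr), 105 (Lumen), 103 (Verdant), 51 (Apex), 48 (Stratus), 36 (Orion), …
The 4 highest are Zephyr, Lumen, Verdant, Apex.
Total revenue = 106 + 105 + 103 + 51 = €365.

Total revenue: €365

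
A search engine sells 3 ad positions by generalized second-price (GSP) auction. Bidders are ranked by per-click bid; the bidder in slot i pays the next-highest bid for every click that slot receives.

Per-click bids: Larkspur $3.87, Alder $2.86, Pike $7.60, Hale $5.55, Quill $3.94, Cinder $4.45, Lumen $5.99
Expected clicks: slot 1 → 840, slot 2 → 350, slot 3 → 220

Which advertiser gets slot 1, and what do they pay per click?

Pike; $5.99 per click

Per-click bids in order: $7.60 (Pike) > $5.99 (Lumen) > $5.55 (Hale) > $4.45 (Cinder) > …
Slot 1 goes to the first-ranked bidder, Pike, who pays the next bid down: $5.99/click.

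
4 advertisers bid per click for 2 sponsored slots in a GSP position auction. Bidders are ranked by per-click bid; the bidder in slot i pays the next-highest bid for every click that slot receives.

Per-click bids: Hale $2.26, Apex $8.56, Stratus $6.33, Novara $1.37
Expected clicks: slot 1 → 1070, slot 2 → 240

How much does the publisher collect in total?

Total revenue: $7315.50

Ranked by bid: $8.56 (Apex) > $6.33 (Stratus) > $2.26 (Hale) > …
Slot 1: Apex pays $6.33 × 1070 = $6773.10
Slot 2: Stratus pays $2.26 × 240 = $542.40
Total = $7315.50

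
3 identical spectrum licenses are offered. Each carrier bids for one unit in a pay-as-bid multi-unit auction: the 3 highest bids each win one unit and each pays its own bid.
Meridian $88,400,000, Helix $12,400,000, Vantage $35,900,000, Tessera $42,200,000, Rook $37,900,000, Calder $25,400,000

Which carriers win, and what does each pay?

Ordering the bids: 88,400,000 (Meridian), 42,200,000 (Tessera), 37,900,000 (Rook), 35,900,000 (Vantage), 25,400,000 (Calder), …
The 3 highest are Meridian, Tessera, Rook.
Each winner pays its own bid: Meridian $88,400,000, Tessera $42,200,000, Rook $37,900,000.

Meridian $88,400,000, Tessera $42,200,000, Rook $37,900,000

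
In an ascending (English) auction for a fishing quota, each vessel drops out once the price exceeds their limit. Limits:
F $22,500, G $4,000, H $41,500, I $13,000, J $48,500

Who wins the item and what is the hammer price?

J wins at $41,500

Sorting limits: 48,500 (J) > 41,500 (H) > 22,500 (F) > 13,000 (I) > 4,000 (G)
Bidding ends when H exits at $41,500; J takes it.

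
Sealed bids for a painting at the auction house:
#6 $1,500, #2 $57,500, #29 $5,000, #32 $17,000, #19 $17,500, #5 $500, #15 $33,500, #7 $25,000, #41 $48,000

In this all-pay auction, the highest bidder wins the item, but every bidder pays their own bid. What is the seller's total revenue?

All-pay auction: the highest bidder wins the item, but every bidder pays their own bid.
Bids in order: 57,500 (#2) > 48,000 (#41) > 33,500 (#15) > 25,000 (#7) > 17,500 (#19) > 17,000 (#32) > …
Every bidder forfeits their bid regardless of winning.
Revenue = 1,500 + 57,500 + 5,000 + 17,000 + 17,500 + 500 + 33,500 + 25,000 + 48,000 = $205,500.

Total revenue: $205,500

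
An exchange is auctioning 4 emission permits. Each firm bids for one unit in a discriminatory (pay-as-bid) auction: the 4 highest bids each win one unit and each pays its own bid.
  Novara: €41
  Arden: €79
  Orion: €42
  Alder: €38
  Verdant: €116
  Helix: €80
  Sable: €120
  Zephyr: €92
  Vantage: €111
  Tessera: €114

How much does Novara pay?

Bids ranked high→low: 120 (Sable), 116 (Verdant), 114 (Tessera), 111 (Vantage), 92 (Zephyr), 80 (Helix), …
Winners (4 units): Sable, Verdant, Tessera, Vantage.
Novara does not win → €0.

Novara pays €0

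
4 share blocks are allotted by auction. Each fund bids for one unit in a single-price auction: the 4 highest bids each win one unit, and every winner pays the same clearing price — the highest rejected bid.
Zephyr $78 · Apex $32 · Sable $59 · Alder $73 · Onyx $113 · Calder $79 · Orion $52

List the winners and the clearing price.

Onyx, Calder, Zephyr, Alder; each pays $59

Bids ranked high→low: 113 (Onyx), 79 (Calder), 78 (Zephyr), 73 (Alder), 59 (Sable), 52 (Orion), …
Winners (4 units): Onyx, Calder, Zephyr, Alder.
Clearing price = highest rejected bid = $59.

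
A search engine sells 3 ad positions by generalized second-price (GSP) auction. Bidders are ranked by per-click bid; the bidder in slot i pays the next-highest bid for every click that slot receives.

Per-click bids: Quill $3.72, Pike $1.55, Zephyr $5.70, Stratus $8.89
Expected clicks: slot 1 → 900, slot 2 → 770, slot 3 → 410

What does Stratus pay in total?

Sorting advertisers: $8.89 (Stratus) > $5.70 (Zephyr) > $3.72 (Quill) > $1.55 (Pike)
Stratus holds slot 1 → pays next bid $5.70 × 900 clicks = $5130.00.

Stratus pays $5130.00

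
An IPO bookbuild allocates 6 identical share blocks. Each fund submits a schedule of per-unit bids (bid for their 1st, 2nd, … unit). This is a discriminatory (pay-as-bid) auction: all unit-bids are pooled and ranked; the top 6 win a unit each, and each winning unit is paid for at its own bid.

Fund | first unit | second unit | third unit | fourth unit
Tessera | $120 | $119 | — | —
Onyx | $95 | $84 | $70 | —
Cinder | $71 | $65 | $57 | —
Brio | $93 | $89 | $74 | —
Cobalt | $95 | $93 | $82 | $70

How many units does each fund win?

Pooled unit-bids ranked (top 6): 120 (Tessera-1), 119 (Tessera-2), 95 (Onyx-1), 95 (Cobalt-1), 93 (Brio-1), 93 (Cobalt-2)
Next rejected bid: $89 (not a price — pay-as-bid).
Allocation: Brio 1, Cobalt 2, Onyx 1, Tessera 2.

Brio 1, Cobalt 2, Onyx 1, Tessera 2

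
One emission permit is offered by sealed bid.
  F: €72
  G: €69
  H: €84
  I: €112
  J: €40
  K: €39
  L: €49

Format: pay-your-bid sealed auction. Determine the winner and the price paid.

Bids ranked: 112 (I) > 84 (H) > 72 (F) > 69 (G) > 49 (L) > 40 (J) > …
I is highest → pays own bid, €112.

I pays €112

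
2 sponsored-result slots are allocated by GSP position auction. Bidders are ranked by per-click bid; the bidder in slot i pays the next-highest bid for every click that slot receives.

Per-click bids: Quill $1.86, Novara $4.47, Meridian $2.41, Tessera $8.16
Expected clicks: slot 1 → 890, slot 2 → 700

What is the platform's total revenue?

Total revenue: $5665.30

Sorting advertisers: $8.16 (Tessera) > $4.47 (Novara) > $2.41 (Meridian) > …
Slot 1: Tessera pays $4.47 × 890 = $3978.30
Slot 2: Novara pays $2.41 × 700 = $1687.00
Total = $5665.30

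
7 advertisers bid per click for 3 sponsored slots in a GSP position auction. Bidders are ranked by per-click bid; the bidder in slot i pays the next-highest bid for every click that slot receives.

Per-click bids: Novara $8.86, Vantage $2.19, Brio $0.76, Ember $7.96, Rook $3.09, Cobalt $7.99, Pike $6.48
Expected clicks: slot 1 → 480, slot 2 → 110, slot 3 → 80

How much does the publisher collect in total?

Sorting advertisers: $8.86 (Novara) > $7.99 (Cobalt) > $7.96 (Ember) > $6.48 (Pike) > …
Slot 1: Novara pays $7.99 × 480 = $3835.20
Slot 2: Cobalt pays $7.96 × 110 = $875.60
Slot 3: Ember pays $6.48 × 80 = $518.40
Total = $5229.20

Total revenue: $5229.20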